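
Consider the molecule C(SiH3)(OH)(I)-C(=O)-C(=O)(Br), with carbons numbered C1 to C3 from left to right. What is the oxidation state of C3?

+3

Each bond to a more electronegative atom (O, N, halogen) counts +1, each bond to a less electronegative atom (H, metal, B, Si) counts −1, and each C–C bond counts 0.
C3 has one bond to C (0), a double bond to O (2×+1 = +2), one bond to Br (+1).
Oxidation state = 0 + 2 + 1 = +3.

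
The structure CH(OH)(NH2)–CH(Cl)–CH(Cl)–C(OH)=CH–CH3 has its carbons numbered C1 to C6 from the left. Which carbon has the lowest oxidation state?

Tallying each carbon's bonds:
C1: 1C, 1H, 1O, 1N → 0 − 1 + 1 + 1 = +1
C2: 2C, 1H, 1Cl → 0 − 1 + 1 = 0
C3: 2C, 1H, 1Cl → 0 − 1 + 1 = 0
C4: 3C, 1O → 0 + 1 = +1
C5: 3C, 1H → 0 − 1 = -1
C6: 1C, 3H → 0 − 3 = -3
The most reduced carbon is C6 at -3.

C6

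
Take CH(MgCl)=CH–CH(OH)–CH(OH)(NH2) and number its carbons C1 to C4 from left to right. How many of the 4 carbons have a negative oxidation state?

2

Bonds to more-electronegative neighbours contribute +1 each, bonds to H or metals contribute −1 each, and C–C bonds contribute 0. Tallying each carbon:
C1: 2C, 1H, 1Mg → 0 − 1 − 1 = -2
C2: 3C, 1H → 0 − 1 = -1
C3: 2C, 1H, 1O → 0 − 1 + 1 = 0
C4: 1C, 1H, 1O, 1N → 0 − 1 + 1 + 1 = +1
2 carbons (C1, C2) meet the condition.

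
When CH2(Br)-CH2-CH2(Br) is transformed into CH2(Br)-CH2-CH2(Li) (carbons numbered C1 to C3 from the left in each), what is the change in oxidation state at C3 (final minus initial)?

-2

Before: C3 has 1 bond to C, 2 bonds to H, 1 bond to Br → oxidation state -1.
After: C3 has 1 bond to C, 2 bonds to H, 1 bond to Li → oxidation state -3.
Δ = -3 − (-1) = -2, so this is a reduction at C3.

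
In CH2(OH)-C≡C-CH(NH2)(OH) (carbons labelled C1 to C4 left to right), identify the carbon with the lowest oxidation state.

C1

Bonds to more-electronegative neighbours contribute +1 each, bonds to H or metals contribute −1 each, and C–C bonds contribute 0. Tallying each carbon:
C1: 1C, 2H, 1O → 0 − 2 + 1 = -1
C2: 4C → 0 = 0
C3: 4C → 0 = 0
C4: 1C, 1H, 1O, 1N → 0 − 1 + 1 + 1 = +1
The most reduced carbon is C1 at -1.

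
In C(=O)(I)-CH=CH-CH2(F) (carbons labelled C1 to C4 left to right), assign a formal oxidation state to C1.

C1 has one bond to C (0), a double bond to O (2×+1 = +2), one bond to I (+1).
Oxidation state = 0 + 2 + 1 = +3.

+3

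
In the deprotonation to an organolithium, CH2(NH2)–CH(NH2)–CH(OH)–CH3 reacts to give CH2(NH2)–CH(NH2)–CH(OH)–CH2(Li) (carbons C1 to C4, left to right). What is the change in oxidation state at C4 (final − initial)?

0

Before: C4 has 1 bond to C, 3 bonds to H → oxidation state -3.
After: C4 has 1 bond to C, 2 bonds to H, 1 bond to Li → oxidation state -3.
Δ = -3 − (-3) = 0, so no net redox change at C4.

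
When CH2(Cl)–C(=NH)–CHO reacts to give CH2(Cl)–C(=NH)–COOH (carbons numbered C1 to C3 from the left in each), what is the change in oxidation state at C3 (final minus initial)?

Before: C3 has 1 bond to C, 1 bond to H, 2 bonds to O → oxidation state +1.
After: C3 has 1 bond to C, 3 bonds to O → oxidation state +3.
Δ = +3 − (+1) = +2, so this is an oxidation at C3.

+2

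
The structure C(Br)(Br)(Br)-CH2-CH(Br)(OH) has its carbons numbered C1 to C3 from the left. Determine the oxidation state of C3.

Assign +1 per bond to O/N/halogen, −1 per bond to H or an electropositive element, and 0 per bond to carbon.
C3 has one bond to C (0), one bond to Br (+1), one bond to O (+1), one bond to H (-1).
Oxidation state = 0 + 1 + 1 − 1 = +1.

+1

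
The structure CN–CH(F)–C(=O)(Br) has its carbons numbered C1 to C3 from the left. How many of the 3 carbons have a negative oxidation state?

0

Tallying each carbon's bonds:
C1: 1C, 3N → 0 + 3 = +3
C2: 2C, 1H, 1F → 0 − 1 + 1 = 0
C3: 1C, 2O, 1Br → 0 + 2 + 1 = +3
0 carbons meet the condition.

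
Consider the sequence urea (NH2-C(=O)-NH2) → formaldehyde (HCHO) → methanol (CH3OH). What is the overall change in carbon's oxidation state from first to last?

Carbon oxidation states along the series — urea: +4, formaldehyde: 0, methanol: -2.
Net change = -2 − (+4) = -6.

-6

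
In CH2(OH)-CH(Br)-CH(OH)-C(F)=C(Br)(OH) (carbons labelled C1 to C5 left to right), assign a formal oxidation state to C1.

C1 has one bond to C (0), one bond to O (+1), one bond to H (-1), one bond to H (-1).
Oxidation state = 0 + 1 − 1 − 1 = -1.

-1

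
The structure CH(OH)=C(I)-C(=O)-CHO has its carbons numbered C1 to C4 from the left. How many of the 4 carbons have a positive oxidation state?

Tallying each carbon's bonds:
C1: 2C, 1H, 1O → 0 − 1 + 1 = 0
C2: 3C, 1I → 0 + 1 = +1
C3: 2C, 2O → 0 + 2 = +2
C4: 1C, 1H, 2O → 0 − 1 + 2 = +1
3 carbons (C2, C3, C4) meet the condition.

3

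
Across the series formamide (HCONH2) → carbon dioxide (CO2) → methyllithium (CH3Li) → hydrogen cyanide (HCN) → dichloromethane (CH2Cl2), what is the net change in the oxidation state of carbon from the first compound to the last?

-2

Carbon oxidation states along the series — formamide: +2, carbon dioxide: +4, methyllithium: -4, hydrogen cyanide: +2, dichloromethane: 0.
Net change = 0 − (+2) = -2.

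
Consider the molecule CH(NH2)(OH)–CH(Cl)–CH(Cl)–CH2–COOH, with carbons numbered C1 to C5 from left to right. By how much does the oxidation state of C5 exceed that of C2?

+3

C5: 1C, 3O → 0 + 3 = +3
C2: 2C, 1H, 1Cl → 0 − 1 + 1 = 0
Difference: +3 − (0) = +3.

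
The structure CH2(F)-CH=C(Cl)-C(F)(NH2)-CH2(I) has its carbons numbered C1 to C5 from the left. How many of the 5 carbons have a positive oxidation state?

Tallying each carbon's bonds:
C1: 1C, 2H, 1F → 0 − 2 + 1 = -1
C2: 3C, 1H → 0 − 1 = -1
C3: 3C, 1Cl → 0 + 1 = +1
C4: 2C, 1N, 1F → 0 + 1 + 1 = +2
C5: 1C, 2H, 1I → 0 − 2 + 1 = -1
2 carbons (C3, C4) meet the condition.

2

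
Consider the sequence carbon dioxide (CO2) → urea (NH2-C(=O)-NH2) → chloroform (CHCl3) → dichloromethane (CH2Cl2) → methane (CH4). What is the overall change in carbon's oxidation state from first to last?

Carbon oxidation states along the series — carbon dioxide: +4, urea: +4, chloroform: +2, dichloromethane: 0, methane: -4.
Net change = -4 − (+4) = -8.

-8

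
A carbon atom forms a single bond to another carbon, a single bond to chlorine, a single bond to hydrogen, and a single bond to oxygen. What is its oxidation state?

Each bond to a more electronegative atom (O, N, halogen) counts +1, each bond to a less electronegative atom (H, metal, B, Si) counts −1, and each C–C bond counts 0.
The carbon has one bond to C (0), one bond to H (-1), one bond to O (+1), one bond to Cl (+1).
Oxidation state = 0 − 1 + 1 + 1 = +1.

+1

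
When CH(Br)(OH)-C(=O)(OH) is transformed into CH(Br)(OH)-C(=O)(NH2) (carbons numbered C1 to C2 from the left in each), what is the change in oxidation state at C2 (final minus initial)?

0

Before: C2 has 1 bond to C, 3 bonds to O → oxidation state +3.
After: C2 has 1 bond to C, 2 bonds to O, 1 bond to N → oxidation state +3.
Δ = +3 − (+3) = 0, so no net redox change at C2.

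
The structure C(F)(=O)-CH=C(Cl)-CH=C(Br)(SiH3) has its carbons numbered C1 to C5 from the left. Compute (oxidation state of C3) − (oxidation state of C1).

C3: 3C, 1Cl → 0 + 1 = +1
C1: 1C, 2O, 1F → 0 + 2 + 1 = +3
Difference: +1 − (+3) = -2.

-2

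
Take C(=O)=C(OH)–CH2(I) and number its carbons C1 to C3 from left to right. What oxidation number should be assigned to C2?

+1

C2 has a double bond to C (2×0 = 0), one bond to C (0), one bond to O (+1).
Oxidation state = 0 + 0 + 1 = +1.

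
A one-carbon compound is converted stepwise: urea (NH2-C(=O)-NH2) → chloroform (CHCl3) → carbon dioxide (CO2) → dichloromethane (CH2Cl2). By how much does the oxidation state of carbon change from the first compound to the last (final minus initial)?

Carbon oxidation states along the series — urea: +4, chloroform: +2, carbon dioxide: +4, dichloromethane: 0.
Net change = 0 − (+4) = -4.

-4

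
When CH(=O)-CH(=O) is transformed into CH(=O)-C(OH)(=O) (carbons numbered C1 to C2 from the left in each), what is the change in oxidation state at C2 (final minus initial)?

+2

Before: C2 has 1 bond to C, 1 bond to H, 2 bonds to O → oxidation state +1.
After: C2 has 1 bond to C, 3 bonds to O → oxidation state +3.
Δ = +3 − (+1) = +2, so this is an oxidation at C2.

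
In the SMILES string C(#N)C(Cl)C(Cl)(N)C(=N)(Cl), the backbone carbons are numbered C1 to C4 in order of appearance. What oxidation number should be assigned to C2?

0

C2 has one bond to C (0), one bond to C (0), one bond to H (-1), one bond to Cl (+1).
Oxidation state = 0 + 0 − 1 + 1 = 0.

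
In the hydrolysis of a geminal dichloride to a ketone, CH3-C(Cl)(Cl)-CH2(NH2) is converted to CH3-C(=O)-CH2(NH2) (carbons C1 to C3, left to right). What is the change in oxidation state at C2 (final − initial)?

0

Before: C2 has 2 bonds to C, 2 bonds to Cl → oxidation state +2.
After: C2 has 2 bonds to C, 2 bonds to O → oxidation state +2.
Δ = +2 − (+2) = 0, so no net redox change at C2.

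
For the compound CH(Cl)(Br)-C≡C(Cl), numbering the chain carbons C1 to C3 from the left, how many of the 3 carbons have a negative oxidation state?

Assign +1 per bond to O/N/halogen, −1 per bond to H or an electropositive element, and 0 per bond to carbon. Tallying each carbon:
C1: 1C, 1H, 1Cl, 1Br → 0 − 1 + 1 + 1 = +1
C2: 4C → 0 = 0
C3: 3C, 1Cl → 0 + 1 = +1
0 carbons meet the condition.

0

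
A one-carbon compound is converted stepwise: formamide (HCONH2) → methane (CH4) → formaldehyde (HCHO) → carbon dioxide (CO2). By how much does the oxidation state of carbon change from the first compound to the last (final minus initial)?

Carbon oxidation states along the series — formamide: +2, methane: -4, formaldehyde: 0, carbon dioxide: +4.
Net change = +4 − (+2) = +2.

+2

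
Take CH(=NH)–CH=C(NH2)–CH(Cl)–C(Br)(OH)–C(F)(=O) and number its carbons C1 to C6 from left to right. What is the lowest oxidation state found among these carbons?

Bonds to more-electronegative neighbours contribute +1 each, bonds to H or metals contribute −1 each, and C–C bonds contribute 0. Tallying each carbon:
C1: 1C, 1H, 2N → 0 − 1 + 2 = +1
C2: 3C, 1H → 0 − 1 = -1
C3: 3C, 1N → 0 + 1 = +1
C4: 2C, 1H, 1Cl → 0 − 1 + 1 = 0
C5: 2C, 1O, 1Br → 0 + 1 + 1 = +2
C6: 1C, 2O, 1F → 0 + 2 + 1 = +3
The lowest value is -1.

-1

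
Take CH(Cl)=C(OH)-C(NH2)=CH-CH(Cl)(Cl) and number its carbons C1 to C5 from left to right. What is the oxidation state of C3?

+1

Assign +1 per bond to O/N/halogen, −1 per bond to H or an electropositive element, and 0 per bond to carbon.
C3 has one bond to C (0), a double bond to C (2×0 = 0), one bond to N (+1).
Oxidation state = 0 + 0 + 1 = +1.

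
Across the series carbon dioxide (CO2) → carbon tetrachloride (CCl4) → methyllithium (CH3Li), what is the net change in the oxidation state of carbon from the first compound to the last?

-8

Carbon oxidation states along the series — carbon dioxide: +4, carbon tetrachloride: +4, methyllithium: -4.
Net change = -4 − (+4) = -8.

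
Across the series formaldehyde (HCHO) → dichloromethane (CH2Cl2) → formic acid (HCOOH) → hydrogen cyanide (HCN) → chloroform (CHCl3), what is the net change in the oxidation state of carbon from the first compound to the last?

Carbon oxidation states along the series — formaldehyde: 0, dichloromethane: 0, formic acid: +2, hydrogen cyanide: +2, chloroform: +2.
Net change = +2 − (0) = +2.

+2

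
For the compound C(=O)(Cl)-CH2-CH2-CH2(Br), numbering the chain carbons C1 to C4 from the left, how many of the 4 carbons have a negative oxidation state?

Tallying each carbon's bonds:
C1: 1C, 2O, 1Cl → 0 + 2 + 1 = +3
C2: 2C, 2H → 0 − 2 = -2
C3: 2C, 2H → 0 − 2 = -2
C4: 1C, 2H, 1Br → 0 − 2 + 1 = -1
3 carbons (C2, C3, C4) meet the condition.

3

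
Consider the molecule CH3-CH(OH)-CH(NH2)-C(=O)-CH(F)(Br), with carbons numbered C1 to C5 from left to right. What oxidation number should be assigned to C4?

+2

Each bond to a more electronegative atom (O, N, halogen) counts +1, each bond to a less electronegative atom (H, metal, B, Si) counts −1, and each C–C bond counts 0.
C4 has one bond to C (0), one bond to C (0), a double bond to O (2×+1 = +2).
Oxidation state = 0 + 0 + 2 = +2.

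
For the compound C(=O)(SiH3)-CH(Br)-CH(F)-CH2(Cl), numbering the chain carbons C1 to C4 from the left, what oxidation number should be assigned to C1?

+1

Count +1 for every bond to an atom more electronegative than carbon and −1 for every bond to one less electronegative; C–C bonds are 0.
C1 has one bond to C (0), a double bond to O (2×+1 = +2), one bond to Si (-1).
Oxidation state = 0 + 2 − 1 = +1.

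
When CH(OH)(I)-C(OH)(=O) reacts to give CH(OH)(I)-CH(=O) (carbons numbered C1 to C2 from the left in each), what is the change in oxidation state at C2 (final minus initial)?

Before: C2 has 1 bond to C, 3 bonds to O → oxidation state +3.
After: C2 has 1 bond to C, 1 bond to H, 2 bonds to O → oxidation state +1.
Δ = +1 − (+3) = -2, so this is a reduction at C2.

-2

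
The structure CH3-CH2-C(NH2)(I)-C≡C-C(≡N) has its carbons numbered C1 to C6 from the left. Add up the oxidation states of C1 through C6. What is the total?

Tallying each carbon's bonds:
C1: 1C, 3H → 0 − 3 = -3
C2: 2C, 2H → 0 − 2 = -2
C3: 2C, 1N, 1I → 0 + 1 + 1 = +2
C4: 4C → 0 = 0
C5: 4C → 0 = 0
C6: 1C, 3N → 0 + 3 = +3
Sum = -3 − 2 + 2 + 0 + 0 + 3 = 0.

0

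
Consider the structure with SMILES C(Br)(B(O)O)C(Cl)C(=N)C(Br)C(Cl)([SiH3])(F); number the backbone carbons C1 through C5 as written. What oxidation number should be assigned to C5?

+1

C5 has one bond to C (0), one bond to Cl (+1), one bond to Si (-1), one bond to F (+1).
Oxidation state = 0 + 1 − 1 + 1 = +1.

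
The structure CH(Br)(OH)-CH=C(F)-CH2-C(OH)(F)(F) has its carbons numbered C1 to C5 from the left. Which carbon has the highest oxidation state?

C5

Assign +1 per bond to O/N/halogen, −1 per bond to H or an electropositive element, and 0 per bond to carbon. Tallying each carbon:
C1: 1C, 1H, 1O, 1Br → 0 − 1 + 1 + 1 = +1
C2: 3C, 1H → 0 − 1 = -1
C3: 3C, 1F → 0 + 1 = +1
C4: 2C, 2H → 0 − 2 = -2
C5: 1C, 1O, 2F → 0 + 1 + 2 = +3
The most oxidised carbon is C5 at +3.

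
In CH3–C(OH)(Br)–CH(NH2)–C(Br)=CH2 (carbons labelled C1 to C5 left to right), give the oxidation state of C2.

Assign +1 per bond to O/N/halogen, −1 per bond to H or an electropositive element, and 0 per bond to carbon.
C2 has one bond to C (0), one bond to C (0), one bond to O (+1), one bond to Br (+1).
Oxidation state = 0 + 0 + 1 + 1 = +2.

+2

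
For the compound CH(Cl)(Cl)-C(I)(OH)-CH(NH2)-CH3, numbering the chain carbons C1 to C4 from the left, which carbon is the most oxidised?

C2

Bonds to more-electronegative neighbours contribute +1 each, bonds to H or metals contribute −1 each, and C–C bonds contribute 0. Tallying each carbon:
C1: 1C, 1H, 2Cl → 0 − 1 + 2 = +1
C2: 2C, 1O, 1I → 0 + 1 + 1 = +2
C3: 2C, 1H, 1N → 0 − 1 + 1 = 0
C4: 1C, 3H → 0 − 3 = -3
The most oxidised carbon is C2 at +2.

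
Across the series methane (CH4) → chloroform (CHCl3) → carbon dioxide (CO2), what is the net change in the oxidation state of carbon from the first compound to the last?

+8

Carbon oxidation states along the series — methane: -4, chloroform: +2, carbon dioxide: +4.
Net change = +4 − (-4) = +8.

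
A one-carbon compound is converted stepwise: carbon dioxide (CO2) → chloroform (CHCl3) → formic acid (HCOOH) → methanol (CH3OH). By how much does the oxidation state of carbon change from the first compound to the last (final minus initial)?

Carbon oxidation states along the series — carbon dioxide: +4, chloroform: +2, formic acid: +2, methanol: -2.
Net change = -2 − (+4) = -6.

-6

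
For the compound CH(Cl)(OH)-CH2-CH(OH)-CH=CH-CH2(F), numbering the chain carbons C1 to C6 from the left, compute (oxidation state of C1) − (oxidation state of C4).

+2

C1: 1C, 1H, 1O, 1Cl → 0 − 1 + 1 + 1 = +1
C4: 3C, 1H → 0 − 1 = -1
Difference: +1 − (-1) = +2.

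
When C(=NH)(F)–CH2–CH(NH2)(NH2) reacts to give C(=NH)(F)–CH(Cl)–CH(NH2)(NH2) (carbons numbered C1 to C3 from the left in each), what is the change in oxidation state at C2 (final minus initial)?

Before: C2 has 2 bonds to C, 2 bonds to H → oxidation state -2.
After: C2 has 2 bonds to C, 1 bond to H, 1 bond to Cl → oxidation state 0.
Δ = 0 − (-2) = +2, so this is an oxidation at C2.

+2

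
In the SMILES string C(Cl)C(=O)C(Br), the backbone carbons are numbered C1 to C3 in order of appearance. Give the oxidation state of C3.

-1

C3 has one bond to C (0), one bond to H (-1), one bond to Br (+1), one bond to H (-1).
Oxidation state = 0 − 1 + 1 − 1 = -1.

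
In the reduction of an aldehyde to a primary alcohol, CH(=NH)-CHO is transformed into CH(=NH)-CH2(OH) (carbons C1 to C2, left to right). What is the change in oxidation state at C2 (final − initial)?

-2

Before: C2 has 1 bond to C, 1 bond to H, 2 bonds to O → oxidation state +1.
After: C2 has 1 bond to C, 2 bonds to H, 1 bond to O → oxidation state -1.
Δ = -1 − (+1) = -2, so this is a reduction at C2.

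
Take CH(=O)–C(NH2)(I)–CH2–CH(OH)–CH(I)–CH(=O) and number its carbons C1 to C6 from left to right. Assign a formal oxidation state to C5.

Bonds to more-electronegative neighbours contribute +1 each, bonds to H or metals contribute −1 each, and C–C bonds contribute 0.
C5 has one bond to C (0), one bond to C (0), one bond to I (+1), one bond to H (-1).
Oxidation state = 0 + 0 + 1 − 1 = 0.

0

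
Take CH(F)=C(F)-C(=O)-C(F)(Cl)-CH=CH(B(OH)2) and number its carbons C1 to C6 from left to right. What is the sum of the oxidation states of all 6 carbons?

Tallying each carbon's bonds:
C1: 2C, 1H, 1F → 0 − 1 + 1 = 0
C2: 3C, 1F → 0 + 1 = +1
C3: 2C, 2O → 0 + 2 = +2
C4: 2C, 1F, 1Cl → 0 + 1 + 1 = +2
C5: 3C, 1H → 0 − 1 = -1
C6: 2C, 1H, 1B → 0 − 1 − 1 = -2
Sum = 0 + 1 + 2 + 2 − 1 − 2 = +2.

+2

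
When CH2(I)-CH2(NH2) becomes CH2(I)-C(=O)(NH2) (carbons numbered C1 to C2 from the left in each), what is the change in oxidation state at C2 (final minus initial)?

Before: C2 has 1 bond to C, 2 bonds to H, 1 bond to N → oxidation state -1.
After: C2 has 1 bond to C, 2 bonds to O, 1 bond to N → oxidation state +3.
Δ = +3 − (-1) = +4, so this is an oxidation at C2.

+4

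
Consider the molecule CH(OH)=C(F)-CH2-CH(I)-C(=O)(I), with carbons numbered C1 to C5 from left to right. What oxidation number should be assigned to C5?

Each bond to a more electronegative atom (O, N, halogen) counts +1, each bond to a less electronegative atom (H, metal, B, Si) counts −1, and each C–C bond counts 0.
C5 has one bond to C (0), a double bond to O (2×+1 = +2), one bond to I (+1).
Oxidation state = 0 + 2 + 1 = +3.

+3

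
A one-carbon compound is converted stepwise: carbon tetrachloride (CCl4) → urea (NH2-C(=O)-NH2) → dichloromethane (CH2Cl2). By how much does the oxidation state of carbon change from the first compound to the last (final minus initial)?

Carbon oxidation states along the series — carbon tetrachloride: +4, urea: +4, dichloromethane: 0.
Net change = 0 − (+4) = -4.

-4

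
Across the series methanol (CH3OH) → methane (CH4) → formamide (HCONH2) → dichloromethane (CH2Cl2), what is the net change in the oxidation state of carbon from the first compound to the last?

+2

Carbon oxidation states along the series — methanol: -2, methane: -4, formamide: +2, dichloromethane: 0.
Net change = 0 − (-2) = +2.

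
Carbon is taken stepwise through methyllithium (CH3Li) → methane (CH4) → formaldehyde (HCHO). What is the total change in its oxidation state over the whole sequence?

Carbon oxidation states along the series — methyllithium: -4, methane: -4, formaldehyde: 0.
Net change = 0 − (-4) = +4.

+4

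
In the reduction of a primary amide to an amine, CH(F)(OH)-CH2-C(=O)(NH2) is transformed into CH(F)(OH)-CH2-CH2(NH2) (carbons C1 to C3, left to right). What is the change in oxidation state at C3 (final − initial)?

-4

Before: C3 has 1 bond to C, 2 bonds to O, 1 bond to N → oxidation state +3.
After: C3 has 1 bond to C, 2 bonds to H, 1 bond to N → oxidation state -1.
Δ = -1 − (+3) = -4, so this is a reduction at C3.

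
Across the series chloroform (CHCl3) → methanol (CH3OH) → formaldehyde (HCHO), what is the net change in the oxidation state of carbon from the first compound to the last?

-2

Carbon oxidation states along the series — chloroform: +2, methanol: -2, formaldehyde: 0.
Net change = 0 − (+2) = -2.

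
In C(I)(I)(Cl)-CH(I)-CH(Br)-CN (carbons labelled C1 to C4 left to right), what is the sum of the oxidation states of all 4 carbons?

+6

Tallying each carbon's bonds:
C1: 1C, 1Cl, 2I → 0 + 1 + 2 = +3
C2: 2C, 1H, 1I → 0 − 1 + 1 = 0
C3: 2C, 1H, 1Br → 0 − 1 + 1 = 0
C4: 1C, 3N → 0 + 3 = +3
Sum = +3 + 0 + 0 + 3 = +6.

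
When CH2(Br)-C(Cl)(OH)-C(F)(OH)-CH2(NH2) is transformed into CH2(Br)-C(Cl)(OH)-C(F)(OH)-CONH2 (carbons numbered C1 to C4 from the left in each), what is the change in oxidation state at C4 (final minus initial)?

+4

Before: C4 has 1 bond to C, 2 bonds to H, 1 bond to N → oxidation state -1.
After: C4 has 1 bond to C, 2 bonds to O, 1 bond to N → oxidation state +3.
Δ = +3 − (-1) = +4, so this is an oxidation at C4.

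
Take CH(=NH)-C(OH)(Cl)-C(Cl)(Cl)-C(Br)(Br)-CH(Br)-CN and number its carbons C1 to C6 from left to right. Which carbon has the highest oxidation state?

C6

Tallying each carbon's bonds:
C1: 1C, 1H, 2N → 0 − 1 + 2 = +1
C2: 2C, 1O, 1Cl → 0 + 1 + 1 = +2
C3: 2C, 2Cl → 0 + 2 = +2
C4: 2C, 2Br → 0 + 2 = +2
C5: 2C, 1H, 1Br → 0 − 1 + 1 = 0
C6: 1C, 3N → 0 + 3 = +3
The most oxidised carbon is C6 at +3.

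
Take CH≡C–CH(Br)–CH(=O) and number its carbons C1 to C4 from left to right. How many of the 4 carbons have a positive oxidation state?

Tallying each carbon's bonds:
C1: 3C, 1H → 0 − 1 = -1
C2: 4C → 0 = 0
C3: 2C, 1H, 1Br → 0 − 1 + 1 = 0
C4: 1C, 1H, 2O → 0 − 1 + 2 = +1
1 carbon (C4) meets the condition.

1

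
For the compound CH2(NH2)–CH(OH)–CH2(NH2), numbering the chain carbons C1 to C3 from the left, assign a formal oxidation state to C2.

0

Assign +1 per bond to O/N/halogen, −1 per bond to H or an electropositive element, and 0 per bond to carbon.
C2 has one bond to C (0), one bond to C (0), one bond to H (-1), one bond to O (+1).
Oxidation state = 0 + 0 − 1 + 1 = 0.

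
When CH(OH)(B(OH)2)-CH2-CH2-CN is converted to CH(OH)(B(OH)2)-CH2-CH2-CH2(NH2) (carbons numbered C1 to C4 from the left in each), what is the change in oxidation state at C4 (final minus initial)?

Before: C4 has 1 bond to C, 3 bonds to N → oxidation state +3.
After: C4 has 1 bond to C, 2 bonds to H, 1 bond to N → oxidation state -1.
Δ = -1 − (+3) = -4, so this is a reduction at C4.

-4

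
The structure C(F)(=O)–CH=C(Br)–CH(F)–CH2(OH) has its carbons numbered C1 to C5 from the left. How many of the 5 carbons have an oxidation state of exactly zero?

Bonds to more-electronegative neighbours contribute +1 each, bonds to H or metals contribute −1 each, and C–C bonds contribute 0. Tallying each carbon:
C1: 1C, 2O, 1F → 0 + 2 + 1 = +3
C2: 3C, 1H → 0 − 1 = -1
C3: 3C, 1Br → 0 + 1 = +1
C4: 2C, 1H, 1F → 0 − 1 + 1 = 0
C5: 1C, 2H, 1O → 0 − 2 + 1 = -1
1 carbon (C4) meets the condition.

1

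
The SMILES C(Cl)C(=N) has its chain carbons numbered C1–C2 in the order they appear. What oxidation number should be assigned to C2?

+1

Bonds to more-electronegative neighbours contribute +1 each, bonds to H or metals contribute −1 each, and C–C bonds contribute 0.
C2 has one bond to C (0), a double bond to N (2×+1 = +2), one bond to H (-1).
Oxidation state = 0 + 2 − 1 = +1.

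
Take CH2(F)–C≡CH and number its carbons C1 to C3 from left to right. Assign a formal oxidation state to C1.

-1

Assign +1 per bond to O/N/halogen, −1 per bond to H or an electropositive element, and 0 per bond to carbon.
C1 has one bond to C (0), one bond to H (-1), one bond to F (+1), one bond to H (-1).
Oxidation state = 0 − 1 + 1 − 1 = -1.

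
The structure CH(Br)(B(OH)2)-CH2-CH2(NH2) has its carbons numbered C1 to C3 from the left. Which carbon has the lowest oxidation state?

C2

Each bond to a more electronegative atom (O, N, halogen) counts +1, each bond to a less electronegative atom (H, metal, B, Si) counts −1, and each C–C bond counts 0. Tallying each carbon:
C1: 1C, 1H, 1Br, 1B → 0 − 1 + 1 − 1 = -1
C2: 2C, 2H → 0 − 2 = -2
C3: 1C, 2H, 1N → 0 − 2 + 1 = -1
The most reduced carbon is C2 at -2.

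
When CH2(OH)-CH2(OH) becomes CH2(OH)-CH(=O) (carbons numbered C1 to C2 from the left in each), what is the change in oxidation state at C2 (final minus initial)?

+2

Before: C2 has 1 bond to C, 2 bonds to H, 1 bond to O → oxidation state -1.
After: C2 has 1 bond to C, 1 bond to H, 2 bonds to O → oxidation state +1.
Δ = +1 − (-1) = +2, so this is an oxidation at C2.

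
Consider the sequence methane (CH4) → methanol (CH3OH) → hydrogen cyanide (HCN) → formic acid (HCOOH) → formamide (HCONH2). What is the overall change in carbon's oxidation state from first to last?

+6

Carbon oxidation states along the series — methane: -4, methanol: -2, hydrogen cyanide: +2, formic acid: +2, formamide: +2.
Net change = +2 − (-4) = +6.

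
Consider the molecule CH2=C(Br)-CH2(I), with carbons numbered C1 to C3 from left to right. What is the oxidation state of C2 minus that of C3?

C2: 3C, 1Br → 0 + 1 = +1
C3: 1C, 2H, 1I → 0 − 2 + 1 = -1
Difference: +1 − (-1) = +2.

+2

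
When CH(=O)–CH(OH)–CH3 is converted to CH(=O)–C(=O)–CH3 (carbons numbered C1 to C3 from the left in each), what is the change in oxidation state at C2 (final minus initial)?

Before: C2 has 2 bonds to C, 1 bond to H, 1 bond to O → oxidation state 0.
After: C2 has 2 bonds to C, 2 bonds to O → oxidation state +2.
Δ = +2 − (0) = +2, so this is an oxidation at C2.

+2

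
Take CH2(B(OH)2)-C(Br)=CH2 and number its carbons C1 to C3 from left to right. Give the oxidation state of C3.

Count +1 for every bond to an atom more electronegative than carbon and −1 for every bond to one less electronegative; C–C bonds are 0.
C3 has a double bond to C (2×0 = 0), one bond to H (-1), one bond to H (-1).
Oxidation state = 0 − 1 − 1 = -2.

-2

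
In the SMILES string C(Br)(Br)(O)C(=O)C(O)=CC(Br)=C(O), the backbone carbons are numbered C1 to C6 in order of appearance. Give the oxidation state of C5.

+1

Assign +1 per bond to O/N/halogen, −1 per bond to H or an electropositive element, and 0 per bond to carbon.
C5 has one bond to C (0), a double bond to C (2×0 = 0), one bond to Br (+1).
Oxidation state = 0 + 0 + 1 = +1.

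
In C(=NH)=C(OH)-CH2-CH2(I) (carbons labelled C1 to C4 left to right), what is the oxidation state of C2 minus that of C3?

+3

C2: 3C, 1O → 0 + 1 = +1
C3: 2C, 2H → 0 − 2 = -2
Difference: +1 − (-2) = +3.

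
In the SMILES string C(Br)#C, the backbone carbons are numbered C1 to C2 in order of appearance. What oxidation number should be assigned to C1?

C1 has a triple bond to C (3×0 = 0), one bond to Br (+1).
Oxidation state = 0 + 1 = +1.

+1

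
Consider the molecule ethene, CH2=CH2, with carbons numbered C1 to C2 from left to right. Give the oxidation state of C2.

-2

C2 has one bond to H (-1), one bond to H (-1), a double bond to C (2×0 = 0).
Oxidation state = -1 − 1 + 0 = -2.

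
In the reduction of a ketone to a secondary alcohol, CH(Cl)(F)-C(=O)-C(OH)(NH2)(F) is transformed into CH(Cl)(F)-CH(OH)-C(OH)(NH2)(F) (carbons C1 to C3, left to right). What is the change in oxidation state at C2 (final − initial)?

-2

Before: C2 has 2 bonds to C, 2 bonds to O → oxidation state +2.
After: C2 has 2 bonds to C, 1 bond to H, 1 bond to O → oxidation state 0.
Δ = 0 − (+2) = -2, so this is a reduction at C2.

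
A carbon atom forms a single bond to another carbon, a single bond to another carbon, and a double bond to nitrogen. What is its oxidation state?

+2

Assign +1 per bond to O/N/halogen, −1 per bond to H or an electropositive element, and 0 per bond to carbon.
The carbon has one bond to C (0), one bond to C (0), a double bond to N (2×+1 = +2).
Oxidation state = 0 + 0 + 2 = +2.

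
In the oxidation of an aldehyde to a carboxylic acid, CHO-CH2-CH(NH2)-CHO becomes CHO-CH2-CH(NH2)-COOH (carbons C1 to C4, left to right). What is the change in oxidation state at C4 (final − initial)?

+2

Before: C4 has 1 bond to C, 1 bond to H, 2 bonds to O → oxidation state +1.
After: C4 has 1 bond to C, 3 bonds to O → oxidation state +3.
Δ = +3 − (+1) = +2, so this is an oxidation at C4.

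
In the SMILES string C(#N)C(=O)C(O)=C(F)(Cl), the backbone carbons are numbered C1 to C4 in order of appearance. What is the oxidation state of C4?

+2

C4 has a double bond to C (2×0 = 0), one bond to F (+1), one bond to Cl (+1).
Oxidation state = 0 + 1 + 1 = +2.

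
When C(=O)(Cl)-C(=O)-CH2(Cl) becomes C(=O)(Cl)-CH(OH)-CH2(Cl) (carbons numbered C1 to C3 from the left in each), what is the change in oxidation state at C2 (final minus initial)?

-2

Before: C2 has 2 bonds to C, 2 bonds to O → oxidation state +2.
After: C2 has 2 bonds to C, 1 bond to H, 1 bond to O → oxidation state 0.
Δ = 0 − (+2) = -2, so this is a reduction at C2.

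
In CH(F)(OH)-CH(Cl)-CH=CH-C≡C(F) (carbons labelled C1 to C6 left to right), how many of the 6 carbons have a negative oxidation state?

Each bond to a more electronegative atom (O, N, halogen) counts +1, each bond to a less electronegative atom (H, metal, B, Si) counts −1, and each C–C bond counts 0. Tallying each carbon:
C1: 1C, 1H, 1O, 1F → 0 − 1 + 1 + 1 = +1
C2: 2C, 1H, 1Cl → 0 − 1 + 1 = 0
C3: 3C, 1H → 0 − 1 = -1
C4: 3C, 1H → 0 − 1 = -1
C5: 4C → 0 = 0
C6: 3C, 1F → 0 + 1 = +1
2 carbons (C3, C4) meet the condition.

2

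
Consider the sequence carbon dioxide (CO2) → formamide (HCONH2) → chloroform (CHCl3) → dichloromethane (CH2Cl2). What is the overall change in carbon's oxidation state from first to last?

Carbon oxidation states along the series — carbon dioxide: +4, formamide: +2, chloroform: +2, dichloromethane: 0.
Net change = 0 − (+4) = -4.

-4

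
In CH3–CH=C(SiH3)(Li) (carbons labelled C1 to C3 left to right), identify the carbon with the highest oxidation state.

Count +1 for every bond to an atom more electronegative than carbon and −1 for every bond to one less electronegative; C–C bonds are 0. Tallying each carbon:
C1: 1C, 3H → 0 − 3 = -3
C2: 3C, 1H → 0 − 1 = -1
C3: 2C, 1Li, 1Si → 0 − 1 − 1 = -2
The most oxidised carbon is C2 at -1.

C2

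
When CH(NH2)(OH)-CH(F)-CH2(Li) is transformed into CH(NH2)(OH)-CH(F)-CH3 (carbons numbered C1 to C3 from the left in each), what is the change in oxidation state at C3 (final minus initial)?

0

Before: C3 has 1 bond to C, 2 bonds to H, 1 bond to Li → oxidation state -3.
After: C3 has 1 bond to C, 3 bonds to H → oxidation state -3.
Δ = -3 − (-3) = 0, so no net redox change at C3.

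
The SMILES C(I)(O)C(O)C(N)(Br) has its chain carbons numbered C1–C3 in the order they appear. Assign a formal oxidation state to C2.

C2 has one bond to C (0), one bond to C (0), one bond to O (+1), one bond to H (-1).
Oxidation state = 0 + 0 + 1 − 1 = 0.

0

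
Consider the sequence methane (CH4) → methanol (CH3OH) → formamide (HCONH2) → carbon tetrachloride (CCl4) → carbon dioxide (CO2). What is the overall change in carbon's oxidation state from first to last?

+8

Carbon oxidation states along the series — methane: -4, methanol: -2, formamide: +2, carbon tetrachloride: +4, carbon dioxide: +4.
Net change = +4 − (-4) = +8.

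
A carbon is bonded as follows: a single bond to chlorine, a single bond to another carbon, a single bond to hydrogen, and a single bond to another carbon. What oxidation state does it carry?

The carbon has one bond to C (0), one bond to C (0), one bond to Cl (+1), one bond to H (-1).
Oxidation state = 0 + 0 + 1 − 1 = 0.

0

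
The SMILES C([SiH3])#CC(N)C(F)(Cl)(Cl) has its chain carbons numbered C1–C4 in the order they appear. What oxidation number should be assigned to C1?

C1 has a triple bond to C (3×0 = 0), one bond to Si (-1).
Oxidation state = 0 − 1 = -1.

-1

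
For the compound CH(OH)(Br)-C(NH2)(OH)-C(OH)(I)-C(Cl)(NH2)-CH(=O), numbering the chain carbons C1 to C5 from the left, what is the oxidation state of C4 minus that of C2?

0

C4: 2C, 1N, 1Cl → 0 + 1 + 1 = +2
C2: 2C, 1O, 1N → 0 + 1 + 1 = +2
Difference: +2 − (+2) = 0.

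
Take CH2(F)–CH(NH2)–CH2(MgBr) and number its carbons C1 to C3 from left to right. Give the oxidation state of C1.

Each bond to a more electronegative atom (O, N, halogen) counts +1, each bond to a less electronegative atom (H, metal, B, Si) counts −1, and each C–C bond counts 0.
C1 has one bond to C (0), one bond to H (-1), one bond to F (+1), one bond to H (-1).
Oxidation state = 0 − 1 + 1 − 1 = -1.

-1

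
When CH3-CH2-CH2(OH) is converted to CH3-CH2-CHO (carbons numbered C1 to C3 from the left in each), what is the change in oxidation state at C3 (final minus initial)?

Before: C3 has 1 bond to C, 2 bonds to H, 1 bond to O → oxidation state -1.
After: C3 has 1 bond to C, 1 bond to H, 2 bonds to O → oxidation state +1.
Δ = +1 − (-1) = +2, so this is an oxidation at C3.

+2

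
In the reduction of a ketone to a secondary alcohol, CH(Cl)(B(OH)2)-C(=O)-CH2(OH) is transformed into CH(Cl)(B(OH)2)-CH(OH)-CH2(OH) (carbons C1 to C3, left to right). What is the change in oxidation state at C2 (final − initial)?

-2

Before: C2 has 2 bonds to C, 2 bonds to O → oxidation state +2.
After: C2 has 2 bonds to C, 1 bond to H, 1 bond to O → oxidation state 0.
Δ = 0 − (+2) = -2, so this is a reduction at C2.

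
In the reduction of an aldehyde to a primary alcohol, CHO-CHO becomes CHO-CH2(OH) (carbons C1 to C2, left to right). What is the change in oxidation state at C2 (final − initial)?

-2

Before: C2 has 1 bond to C, 1 bond to H, 2 bonds to O → oxidation state +1.
After: C2 has 1 bond to C, 2 bonds to H, 1 bond to O → oxidation state -1.
Δ = -1 − (+1) = -2, so this is a reduction at C2.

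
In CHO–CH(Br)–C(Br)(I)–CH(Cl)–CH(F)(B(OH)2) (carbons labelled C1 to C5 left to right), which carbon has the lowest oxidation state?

C5

Count +1 for every bond to an atom more electronegative than carbon and −1 for every bond to one less electronegative; C–C bonds are 0. Tallying each carbon:
C1: 1C, 1H, 2O → 0 − 1 + 2 = +1
C2: 2C, 1H, 1Br → 0 − 1 + 1 = 0
C3: 2C, 1Br, 1I → 0 + 1 + 1 = +2
C4: 2C, 1H, 1Cl → 0 − 1 + 1 = 0
C5: 1C, 1H, 1F, 1B → 0 − 1 + 1 − 1 = -1
The most reduced carbon is C5 at -1.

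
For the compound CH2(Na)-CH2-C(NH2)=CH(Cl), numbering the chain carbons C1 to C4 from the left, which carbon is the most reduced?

Bonds to more-electronegative neighbours contribute +1 each, bonds to H or metals contribute −1 each, and C–C bonds contribute 0. Tallying each carbon:
C1: 1C, 2H, 1Na → 0 − 2 − 1 = -3
C2: 2C, 2H → 0 − 2 = -2
C3: 3C, 1N → 0 + 1 = +1
C4: 2C, 1H, 1Cl → 0 − 1 + 1 = 0
The most reduced carbon is C1 at -3.

C1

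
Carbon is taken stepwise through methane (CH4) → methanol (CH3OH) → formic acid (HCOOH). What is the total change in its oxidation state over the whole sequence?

+6

Carbon oxidation states along the series — methane: -4, methanol: -2, formic acid: +2.
Net change = +2 − (-4) = +6.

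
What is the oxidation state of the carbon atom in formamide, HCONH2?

Each bond to a more electronegative atom (O, N, halogen) counts +1, each bond to a less electronegative atom (H, metal, B, Si) counts −1, and each C–C bond counts 0.
The carbon has one bond to H (-1), a double bond to O (2×+1 = +2), one bond to N (+1).
Oxidation state = -1 + 2 + 1 = +2.

+2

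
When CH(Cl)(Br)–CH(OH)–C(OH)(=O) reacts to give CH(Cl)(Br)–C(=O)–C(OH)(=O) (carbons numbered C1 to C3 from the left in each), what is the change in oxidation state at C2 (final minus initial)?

Before: C2 has 2 bonds to C, 1 bond to H, 1 bond to O → oxidation state 0.
After: C2 has 2 bonds to C, 2 bonds to O → oxidation state +2.
Δ = +2 − (0) = +2, so this is an oxidation at C2.

+2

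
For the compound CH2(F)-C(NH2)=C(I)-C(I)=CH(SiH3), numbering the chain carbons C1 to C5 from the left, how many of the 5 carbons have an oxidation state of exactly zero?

0

Each bond to a more electronegative atom (O, N, halogen) counts +1, each bond to a less electronegative atom (H, metal, B, Si) counts −1, and each C–C bond counts 0. Tallying each carbon:
C1: 1C, 2H, 1F → 0 − 2 + 1 = -1
C2: 3C, 1N → 0 + 1 = +1
C3: 3C, 1I → 0 + 1 = +1
C4: 3C, 1I → 0 + 1 = +1
C5: 2C, 1H, 1Si → 0 − 1 − 1 = -2
0 carbons meet the condition.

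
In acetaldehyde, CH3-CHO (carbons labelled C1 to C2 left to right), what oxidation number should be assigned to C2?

C2 has one bond to H (-1), a double bond to O (2×+1 = +2), one bond to C (0).
Oxidation state = -1 + 2 + 0 = +1.

+1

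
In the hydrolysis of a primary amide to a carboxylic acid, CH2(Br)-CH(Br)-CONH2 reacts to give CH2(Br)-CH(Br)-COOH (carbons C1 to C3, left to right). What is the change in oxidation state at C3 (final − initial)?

Before: C3 has 1 bond to C, 2 bonds to O, 1 bond to N → oxidation state +3.
After: C3 has 1 bond to C, 3 bonds to O → oxidation state +3.
Δ = +3 − (+3) = 0, so no net redox change at C3.

0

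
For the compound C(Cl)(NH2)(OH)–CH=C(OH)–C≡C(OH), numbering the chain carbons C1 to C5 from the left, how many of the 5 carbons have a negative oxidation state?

Tallying each carbon's bonds:
C1: 1C, 1O, 1N, 1Cl → 0 + 1 + 1 + 1 = +3
C2: 3C, 1H → 0 − 1 = -1
C3: 3C, 1O → 0 + 1 = +1
C4: 4C → 0 = 0
C5: 3C, 1O → 0 + 1 = +1
1 carbon (C2) meets the condition.

1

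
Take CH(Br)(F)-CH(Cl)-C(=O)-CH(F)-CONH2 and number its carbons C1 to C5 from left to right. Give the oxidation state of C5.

Each bond to a more electronegative atom (O, N, halogen) counts +1, each bond to a less electronegative atom (H, metal, B, Si) counts −1, and each C–C bond counts 0.
C5 has one bond to C (0), one bond to N (+1), a double bond to O (2×+1 = +2).
Oxidation state = 0 + 1 + 2 = +3.

+3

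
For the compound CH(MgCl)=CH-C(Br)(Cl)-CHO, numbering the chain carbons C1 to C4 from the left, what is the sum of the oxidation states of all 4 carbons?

Tallying each carbon's bonds:
C1: 2C, 1H, 1Mg → 0 − 1 − 1 = -2
C2: 3C, 1H → 0 − 1 = -1
C3: 2C, 1Cl, 1Br → 0 + 1 + 1 = +2
C4: 1C, 1H, 2O → 0 − 1 + 2 = +1
Sum = -2 − 1 + 2 + 1 = 0.

0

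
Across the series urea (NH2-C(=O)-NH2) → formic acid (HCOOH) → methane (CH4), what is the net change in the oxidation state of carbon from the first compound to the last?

Carbon oxidation states along the series — urea: +4, formic acid: +2, methane: -4.
Net change = -4 − (+4) = -8.

-8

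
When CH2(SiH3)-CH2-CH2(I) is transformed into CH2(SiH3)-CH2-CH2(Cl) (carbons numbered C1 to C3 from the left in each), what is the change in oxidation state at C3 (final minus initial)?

0

Before: C3 has 1 bond to C, 2 bonds to H, 1 bond to I → oxidation state -1.
After: C3 has 1 bond to C, 2 bonds to H, 1 bond to Cl → oxidation state -1.
Δ = -1 − (-1) = 0, so no net redox change at C3.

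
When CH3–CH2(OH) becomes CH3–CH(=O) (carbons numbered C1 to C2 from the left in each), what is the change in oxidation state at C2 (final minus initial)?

Before: C2 has 1 bond to C, 2 bonds to H, 1 bond to O → oxidation state -1.
After: C2 has 1 bond to C, 1 bond to H, 2 bonds to O → oxidation state +1.
Δ = +1 − (-1) = +2, so this is an oxidation at C2.

+2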